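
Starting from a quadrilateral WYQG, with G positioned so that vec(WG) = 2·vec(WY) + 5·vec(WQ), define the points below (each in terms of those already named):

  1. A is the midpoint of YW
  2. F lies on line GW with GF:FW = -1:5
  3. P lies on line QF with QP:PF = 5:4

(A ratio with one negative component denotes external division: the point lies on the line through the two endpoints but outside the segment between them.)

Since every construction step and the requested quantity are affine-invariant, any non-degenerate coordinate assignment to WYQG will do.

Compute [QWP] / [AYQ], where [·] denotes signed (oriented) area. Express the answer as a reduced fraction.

Work in coordinates with W = (0, 0), Y = (1, 0), Q = (0, 1), G = (2, 5).
1. A is the midpoint of YW ⇒ A = (1/2, 0)
2. F lies on line GW with GF:FW = -1:5 ⇒ F = (5/2, 25/4)
3. P lies on line QF with QP:PF = 5:4 ⇒ P = (25/18, 47/12)
2·[QWP] = 25/18, 2·[AYQ] = 1/2
[QWP]:[AYQ] = 25/18:1/2 = 25/9

[QWP]:[AYQ] = 25/9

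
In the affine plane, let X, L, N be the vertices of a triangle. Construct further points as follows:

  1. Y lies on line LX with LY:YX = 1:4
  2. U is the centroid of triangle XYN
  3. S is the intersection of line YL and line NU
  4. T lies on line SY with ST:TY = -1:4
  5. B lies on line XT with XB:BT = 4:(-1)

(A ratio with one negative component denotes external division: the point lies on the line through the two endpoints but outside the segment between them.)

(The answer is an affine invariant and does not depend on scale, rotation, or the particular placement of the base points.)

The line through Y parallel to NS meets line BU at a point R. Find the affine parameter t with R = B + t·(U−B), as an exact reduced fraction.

Assign X = (0, 0), L = (1, 0), N = (0, 1) — the answer is frame-independent, so this choice is without loss of generality.
1. Y lies on line LX with LY:YX = 1:4 ⇒ Y = (4/5, 0)
2. U is the centroid of triangle XYN ⇒ U = (4/15, 1/3)
3. S is the intersection of line YL and line NU ⇒ S = (2/5, 0)
4. T lies on line SY with ST:TY = -1:4 ⇒ T = (4/15, 0)
5. B lies on line XT with XB:BT = 4:(-1) ⇒ B = (16/45, 0)
through Y parallel to NS: direction (2/5, -1); meets BU at R = (-8/15, 10/3)
R = B + t·(U−B) with t = 10

t = 10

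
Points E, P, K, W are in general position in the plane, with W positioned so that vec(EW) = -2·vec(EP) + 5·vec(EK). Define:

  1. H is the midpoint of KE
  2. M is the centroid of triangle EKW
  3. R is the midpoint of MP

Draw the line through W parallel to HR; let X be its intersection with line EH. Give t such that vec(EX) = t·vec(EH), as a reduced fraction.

t = 22

Set E = (0, 0), P = (1, 0), K = (0, 1), W = (-2, 5); any affine frame gives the same invariant.
1. H is the midpoint of KE ⇒ H = (0, 1/2)
2. M is the centroid of triangle EKW ⇒ M = (-2/3, 2)
3. R is the midpoint of MP ⇒ R = (1/6, 1)
through W parallel to HR: direction (1/6, 1/2); meets EH at X = (0, 11)
X = E + t·(H−E) with t = 22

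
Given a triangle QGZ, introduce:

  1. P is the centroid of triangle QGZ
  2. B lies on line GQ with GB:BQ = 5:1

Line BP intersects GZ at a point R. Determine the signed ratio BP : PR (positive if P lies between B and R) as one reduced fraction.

Assign Q = (0, 0), G = (1, 0), Z = (0, 1) — the answer is frame-independent, so this choice is without loss of generality.
1. P is the centroid of triangle QGZ ⇒ P = (1/3, 1/3)
2. B lies on line GQ with GB:BQ = 5:1 ⇒ B = (1/6, 0)
line BP meets GZ at R = (4/9, 5/9)
P = B + t·(R−B) with t = 3/5, so BP:PR = 3/5:2/5

BP:PR = 3/2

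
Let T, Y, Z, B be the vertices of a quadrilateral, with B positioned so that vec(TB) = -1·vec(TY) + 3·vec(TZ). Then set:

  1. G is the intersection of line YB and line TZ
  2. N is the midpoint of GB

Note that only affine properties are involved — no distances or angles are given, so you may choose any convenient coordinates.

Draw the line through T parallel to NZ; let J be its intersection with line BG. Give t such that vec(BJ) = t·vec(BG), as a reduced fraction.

Set T = (0, 0), Y = (1, 0), Z = (0, 1), B = (-1, 3); any affine frame gives the same invariant.
1. G is the intersection of line YB and line TZ ⇒ G = (0, 3/2)
2. N is the midpoint of GB ⇒ N = (-1/2, 9/4)
through T parallel to NZ: direction (1/2, -5/4); meets BG at J = (-3/2, 15/4)
J = B + t·(G−B) with t = -1/2

t = -1/2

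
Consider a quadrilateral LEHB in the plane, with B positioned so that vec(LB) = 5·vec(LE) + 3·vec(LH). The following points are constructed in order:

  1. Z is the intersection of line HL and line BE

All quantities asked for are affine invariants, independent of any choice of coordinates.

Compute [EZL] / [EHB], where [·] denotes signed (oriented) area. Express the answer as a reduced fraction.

Work in coordinates with L = (0, 0), E = (1, 0), H = (0, 1), B = (5, 3).
1. Z is the intersection of line HL and line BE ⇒ Z = (0, -3/4)
2·[EZL] = -3/4, 2·[EHB] = -7
[EZL]:[EHB] = -3/4:-7 = 3/28

[EZL]:[EHB] = 3/28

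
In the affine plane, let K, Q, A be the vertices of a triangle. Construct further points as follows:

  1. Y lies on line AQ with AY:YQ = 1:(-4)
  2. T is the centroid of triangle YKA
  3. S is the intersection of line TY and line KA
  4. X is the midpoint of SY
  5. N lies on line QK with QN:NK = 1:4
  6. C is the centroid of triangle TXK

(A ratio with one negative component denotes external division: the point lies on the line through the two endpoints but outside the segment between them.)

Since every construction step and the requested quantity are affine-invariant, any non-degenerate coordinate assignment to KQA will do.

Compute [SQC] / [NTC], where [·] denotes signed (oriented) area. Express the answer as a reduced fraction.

Set K = (0, 0), Q = (1, 0), A = (0, 1); any affine frame gives the same invariant.
1. Y lies on line AQ with AY:YQ = 1:(-4) ⇒ Y = (-1/3, 4/3)
2. T is the centroid of triangle YKA ⇒ T = (-1/9, 7/9)
3. S is the intersection of line TY and line KA ⇒ S = (0, 1/2)
4. X is the midpoint of SY ⇒ X = (-1/6, 11/12)
5. N lies on line QK with QN:NK = 1:4 ⇒ N = (4/5, 0)
6. C is the centroid of triangle TXK ⇒ C = (-5/54, 61/108)
2·[SQC] = 1/54, 2·[NTC] = 97/540
[SQC]:[NTC] = 1/54:97/540 = 10/97

[SQC]:[NTC] = 10/97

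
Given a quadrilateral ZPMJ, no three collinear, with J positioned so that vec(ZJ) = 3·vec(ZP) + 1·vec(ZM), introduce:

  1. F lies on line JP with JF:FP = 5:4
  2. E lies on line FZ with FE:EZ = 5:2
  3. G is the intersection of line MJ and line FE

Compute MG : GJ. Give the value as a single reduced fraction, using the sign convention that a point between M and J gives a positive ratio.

MG:GJ = -17/5

Assign Z = (0, 0), P = (1, 0), M = (0, 1), J = (3, 1) — the answer is frame-independent, so this choice is without loss of generality.
1. F lies on line JP with JF:FP = 5:4 ⇒ F = (17/9, 4/9)
2. E lies on line FZ with FE:EZ = 5:2 ⇒ E = (34/63, 8/63)
3. G is the intersection of line MJ and line FE ⇒ G = (17/4, 1)
G = M + t·(J−M) with t = 17/12, so MG:GJ = t:(1−t) = 17/12:-5/12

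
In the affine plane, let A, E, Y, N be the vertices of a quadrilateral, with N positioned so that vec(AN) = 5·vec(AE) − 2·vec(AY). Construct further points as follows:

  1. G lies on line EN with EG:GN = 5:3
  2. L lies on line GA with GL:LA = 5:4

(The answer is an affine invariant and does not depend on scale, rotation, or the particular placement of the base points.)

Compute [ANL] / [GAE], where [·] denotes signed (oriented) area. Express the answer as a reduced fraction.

Assign A = (0, 0), E = (1, 0), Y = (0, 1), N = (5, -2) — the answer is frame-independent, so this choice is without loss of generality.
1. G lies on line EN with EG:GN = 5:3 ⇒ G = (7/2, -5/4)
2. L lies on line GA with GL:LA = 5:4 ⇒ L = (14/9, -5/9)
2·[ANL] = 1/3, 2·[GAE] = -5/4
[ANL]:[GAE] = 1/3:-5/4 = -4/15

[ANL]:[GAE] = -4/15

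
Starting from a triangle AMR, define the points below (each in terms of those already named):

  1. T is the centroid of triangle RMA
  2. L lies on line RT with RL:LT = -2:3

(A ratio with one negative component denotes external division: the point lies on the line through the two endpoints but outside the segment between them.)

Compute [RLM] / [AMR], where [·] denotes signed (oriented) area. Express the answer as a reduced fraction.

[RLM]:[AMR] = -2/3

Choose coordinates A = (0, 0), M = (1, 0), R = (0, 1).
1. T is the centroid of triangle RMA ⇒ T = (1/3, 1/3)
2. L lies on line RT with RL:LT = -2:3 ⇒ L = (-2/3, 7/3)
2·[RLM] = -2/3, 2·[AMR] = 1
[RLM]:[AMR] = -2/3:1 = -2/3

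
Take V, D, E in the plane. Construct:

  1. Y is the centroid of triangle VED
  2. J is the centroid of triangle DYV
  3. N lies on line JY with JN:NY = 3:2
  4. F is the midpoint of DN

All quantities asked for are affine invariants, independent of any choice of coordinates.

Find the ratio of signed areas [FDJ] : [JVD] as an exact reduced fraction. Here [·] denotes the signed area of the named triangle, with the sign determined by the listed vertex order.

Assign V = (0, 0), D = (1, 0), E = (0, 1) — the answer is frame-independent, so this choice is without loss of generality.
1. Y is the centroid of triangle VED ⇒ Y = (1/3, 1/3)
2. J is the centroid of triangle DYV ⇒ J = (4/9, 1/9)
3. N lies on line JY with JN:NY = 3:2 ⇒ N = (17/45, 11/45)
4. F is the midpoint of DN ⇒ F = (31/45, 11/90)
2·[FDJ] = -1/30, 2·[JVD] = 1/9
[FDJ]:[JVD] = -1/30:1/9 = -3/10

[FDJ]:[JVD] = -3/10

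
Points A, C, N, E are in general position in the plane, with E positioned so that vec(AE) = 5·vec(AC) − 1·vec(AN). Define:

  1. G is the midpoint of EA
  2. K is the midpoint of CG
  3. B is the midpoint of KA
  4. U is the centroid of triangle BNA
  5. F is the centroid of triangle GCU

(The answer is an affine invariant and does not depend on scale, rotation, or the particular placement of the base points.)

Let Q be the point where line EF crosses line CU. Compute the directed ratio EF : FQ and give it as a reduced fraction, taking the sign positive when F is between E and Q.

Choose coordinates A = (0, 0), C = (1, 0), N = (0, 1), E = (5, -1).
1. G is the midpoint of EA ⇒ G = (5/2, -1/2)
2. K is the midpoint of CG ⇒ K = (7/4, -1/4)
3. B is the midpoint of KA ⇒ B = (7/8, -1/8)
4. U is the centroid of triangle BNA ⇒ U = (7/24, 7/24)
5. F is the centroid of triangle GCU ⇒ F = (91/72, -5/72)
line EF meets CU at Q = (761/744, -7/744)
F = E + t·(Q−E) with t = 31/33, so EF:FQ = 31/33:2/33

EF:FQ = 31/2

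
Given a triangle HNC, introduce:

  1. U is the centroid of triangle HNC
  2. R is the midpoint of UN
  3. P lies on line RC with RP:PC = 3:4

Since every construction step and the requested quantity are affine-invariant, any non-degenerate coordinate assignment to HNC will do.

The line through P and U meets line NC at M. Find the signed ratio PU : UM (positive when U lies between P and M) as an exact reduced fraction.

PU:UM = -5/7

Choose coordinates H = (0, 0), N = (1, 0), C = (0, 1).
1. U is the centroid of triangle HNC ⇒ U = (1/3, 1/3)
2. R is the midpoint of UN ⇒ R = (2/3, 1/6)
3. P lies on line RC with RP:PC = 3:4 ⇒ P = (8/21, 11/21)
line PU meets NC at M = (2/5, 3/5)
U = P + t·(M−P) with t = -5/2, so PU:UM = -5/2:7/2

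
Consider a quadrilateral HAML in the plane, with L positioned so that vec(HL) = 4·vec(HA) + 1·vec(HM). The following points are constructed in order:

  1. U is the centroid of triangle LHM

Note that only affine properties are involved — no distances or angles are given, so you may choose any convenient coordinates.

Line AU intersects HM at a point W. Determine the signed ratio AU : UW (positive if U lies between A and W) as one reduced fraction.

AU:UW = -1/4

Choose coordinates H = (0, 0), A = (1, 0), M = (0, 1), L = (4, 1).
1. U is the centroid of triangle LHM ⇒ U = (4/3, 2/3)
line AU meets HM at W = (0, -2)
U = A + t·(W−A) with t = -1/3, so AU:UW = -1/3:4/3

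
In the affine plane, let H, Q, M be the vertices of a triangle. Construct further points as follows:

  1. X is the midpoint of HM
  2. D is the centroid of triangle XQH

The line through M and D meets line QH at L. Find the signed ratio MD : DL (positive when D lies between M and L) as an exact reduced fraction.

Set H = (0, 0), Q = (1, 0), M = (0, 1); any affine frame gives the same invariant.
1. X is the midpoint of HM ⇒ X = (0, 1/2)
2. D is the centroid of triangle XQH ⇒ D = (1/3, 1/6)
line MD meets QH at L = (2/5, 0)
D = M + t·(L−M) with t = 5/6, so MD:DL = 5/6:1/6

MD:DL = 5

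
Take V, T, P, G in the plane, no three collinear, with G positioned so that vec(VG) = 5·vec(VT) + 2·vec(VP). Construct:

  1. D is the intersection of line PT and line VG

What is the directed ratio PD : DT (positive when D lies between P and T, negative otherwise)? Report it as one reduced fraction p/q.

Set V = (0, 0), T = (1, 0), P = (0, 1), G = (5, 2); any affine frame gives the same invariant.
1. D is the intersection of line PT and line VG ⇒ D = (5/7, 2/7)
D = P + t·(T−P) with t = 5/7, so PD:DT = t:(1−t) = 5/7:2/7

PD:DT = 5/2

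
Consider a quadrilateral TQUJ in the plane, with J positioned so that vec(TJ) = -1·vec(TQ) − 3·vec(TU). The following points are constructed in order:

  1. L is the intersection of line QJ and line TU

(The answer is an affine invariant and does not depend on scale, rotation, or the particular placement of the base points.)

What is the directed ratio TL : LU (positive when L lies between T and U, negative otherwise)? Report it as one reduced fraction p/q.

TL:LU = -3/5

Choose coordinates T = (0, 0), Q = (1, 0), U = (0, 1), J = (-1, -3).
1. L is the intersection of line QJ and line TU ⇒ L = (0, -3/2)
L = T + t·(U−T) with t = -3/2, so TL:LU = t:(1−t) = -3/2:5/2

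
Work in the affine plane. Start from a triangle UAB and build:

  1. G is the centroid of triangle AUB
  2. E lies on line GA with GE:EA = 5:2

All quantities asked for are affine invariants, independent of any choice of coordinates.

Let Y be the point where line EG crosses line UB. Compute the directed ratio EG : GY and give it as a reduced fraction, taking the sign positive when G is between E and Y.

Set U = (0, 0), A = (1, 0), B = (0, 1); any affine frame gives the same invariant.
1. G is the centroid of triangle AUB ⇒ G = (1/3, 1/3)
2. E lies on line GA with GE:EA = 5:2 ⇒ E = (17/21, 2/21)
line EG meets UB at Y = (0, 1/2)
G = E + t·(Y−E) with t = 10/17, so EG:GY = 10/17:7/17

EG:GY = 10/7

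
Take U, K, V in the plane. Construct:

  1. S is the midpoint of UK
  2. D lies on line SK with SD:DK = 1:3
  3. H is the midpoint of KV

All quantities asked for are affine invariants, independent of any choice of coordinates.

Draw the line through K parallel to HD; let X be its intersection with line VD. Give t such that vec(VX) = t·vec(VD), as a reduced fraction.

Assign U = (0, 0), K = (1, 0), V = (0, 1) — the answer is frame-independent, so this choice is without loss of generality.
1. S is the midpoint of UK ⇒ S = (1/2, 0)
2. D lies on line SK with SD:DK = 1:3 ⇒ D = (5/8, 0)
3. H is the midpoint of KV ⇒ H = (1/2, 1/2)
through K parallel to HD: direction (1/8, -1/2); meets VD at X = (5/4, -1)
X = V + t·(D−V) with t = 2

t = 2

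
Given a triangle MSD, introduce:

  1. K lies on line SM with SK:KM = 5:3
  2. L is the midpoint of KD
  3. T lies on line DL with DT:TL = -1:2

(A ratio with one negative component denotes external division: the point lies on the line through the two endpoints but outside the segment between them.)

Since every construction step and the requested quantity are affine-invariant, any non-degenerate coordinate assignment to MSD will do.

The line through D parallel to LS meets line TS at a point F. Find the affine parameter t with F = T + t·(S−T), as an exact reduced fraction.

t = 1/2

Assign M = (0, 0), S = (1, 0), D = (0, 1) — the answer is frame-independent, so this choice is without loss of generality.
1. K lies on line SM with SK:KM = 5:3 ⇒ K = (3/8, 0)
2. L is the midpoint of KD ⇒ L = (3/16, 1/2)
3. T lies on line DL with DT:TL = -1:2 ⇒ T = (-3/16, 3/2)
through D parallel to LS: direction (13/16, -1/2); meets TS at F = (13/32, 3/4)
F = T + t·(S−T) with t = 1/2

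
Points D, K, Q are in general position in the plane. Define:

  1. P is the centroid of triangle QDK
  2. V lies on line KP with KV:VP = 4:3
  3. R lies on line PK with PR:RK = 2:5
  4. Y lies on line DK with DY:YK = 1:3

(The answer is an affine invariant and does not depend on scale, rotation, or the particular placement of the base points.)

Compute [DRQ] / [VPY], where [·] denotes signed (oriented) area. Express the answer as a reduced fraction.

[DRQ]:[VPY] = 44/9

Work in coordinates with D = (0, 0), K = (1, 0), Q = (0, 1).
1. P is the centroid of triangle QDK ⇒ P = (1/3, 1/3)
2. V lies on line KP with KV:VP = 4:3 ⇒ V = (13/21, 4/21)
3. R lies on line PK with PR:RK = 2:5 ⇒ R = (11/21, 5/21)
4. Y lies on line DK with DY:YK = 1:3 ⇒ Y = (1/4, 0)
2·[DRQ] = 11/21, 2·[VPY] = 3/28
[DRQ]:[VPY] = 11/21:3/28 = 44/9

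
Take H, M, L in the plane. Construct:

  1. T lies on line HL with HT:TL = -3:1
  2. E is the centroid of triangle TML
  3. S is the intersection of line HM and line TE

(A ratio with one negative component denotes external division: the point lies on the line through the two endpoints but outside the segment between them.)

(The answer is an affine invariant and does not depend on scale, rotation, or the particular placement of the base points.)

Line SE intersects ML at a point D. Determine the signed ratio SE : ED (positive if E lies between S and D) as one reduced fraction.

SE:ED = -5/2

Work in coordinates with H = (0, 0), M = (1, 0), L = (0, 1).
1. T lies on line HL with HT:TL = -3:1 ⇒ T = (0, 3/2)
2. E is the centroid of triangle TML ⇒ E = (1/3, 5/6)
3. S is the intersection of line HM and line TE ⇒ S = (3/4, 0)
line SE meets ML at D = (1/2, 1/2)
E = S + t·(D−S) with t = 5/3, so SE:ED = 5/3:-2/3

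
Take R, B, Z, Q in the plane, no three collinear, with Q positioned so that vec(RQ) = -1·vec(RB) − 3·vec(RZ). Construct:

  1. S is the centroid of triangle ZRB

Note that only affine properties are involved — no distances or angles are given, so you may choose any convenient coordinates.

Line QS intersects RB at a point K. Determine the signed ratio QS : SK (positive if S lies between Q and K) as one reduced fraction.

QS:SK = -10

Work in coordinates with R = (0, 0), B = (1, 0), Z = (0, 1), Q = (-1, -3).
1. S is the centroid of triangle ZRB ⇒ S = (1/3, 1/3)
line QS meets RB at K = (1/5, 0)
S = Q + t·(K−Q) with t = 10/9, so QS:SK = 10/9:-1/9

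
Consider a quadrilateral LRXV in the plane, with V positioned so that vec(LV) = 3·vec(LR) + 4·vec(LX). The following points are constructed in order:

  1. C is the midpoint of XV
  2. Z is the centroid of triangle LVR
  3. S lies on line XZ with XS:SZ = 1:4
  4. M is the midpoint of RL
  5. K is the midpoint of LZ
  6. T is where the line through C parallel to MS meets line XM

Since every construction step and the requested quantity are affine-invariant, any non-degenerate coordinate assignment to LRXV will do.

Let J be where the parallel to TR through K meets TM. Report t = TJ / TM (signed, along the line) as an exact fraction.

Choose coordinates L = (0, 0), R = (1, 0), X = (0, 1), V = (3, 4).
1. C is the midpoint of XV ⇒ C = (3/2, 5/2)
2. Z is the centroid of triangle LVR ⇒ Z = (4/3, 4/3)
3. S lies on line XZ with XS:SZ = 1:4 ⇒ S = (4/15, 16/15)
4. M is the midpoint of RL ⇒ M = (1/2, 0)
5. K is the midpoint of LZ ⇒ K = (2/3, 2/3)
6. T is where the line through C parallel to MS meets line XM ⇒ T = (13/4, -11/2)
through K parallel to TR: direction (-9/4, 11/2); meets TM at J = (35/12, -29/6)
J = T + t·(M−T) with t = 4/33

t = 4/33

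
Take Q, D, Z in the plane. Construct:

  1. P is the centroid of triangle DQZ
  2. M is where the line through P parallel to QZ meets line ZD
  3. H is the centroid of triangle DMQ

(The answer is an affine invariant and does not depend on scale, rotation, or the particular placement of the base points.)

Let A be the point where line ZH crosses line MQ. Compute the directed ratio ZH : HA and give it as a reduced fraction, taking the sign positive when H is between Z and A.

ZH:HA = -5/2

Work in coordinates with Q = (0, 0), D = (1, 0), Z = (0, 1).
1. P is the centroid of triangle DQZ ⇒ P = (1/3, 1/3)
2. M is where the line through P parallel to QZ meets line ZD ⇒ M = (1/3, 2/3)
3. H is the centroid of triangle DMQ ⇒ H = (4/9, 2/9)
line ZH meets MQ at A = (4/15, 8/15)
H = Z + t·(A−Z) with t = 5/3, so ZH:HA = 5/3:-2/3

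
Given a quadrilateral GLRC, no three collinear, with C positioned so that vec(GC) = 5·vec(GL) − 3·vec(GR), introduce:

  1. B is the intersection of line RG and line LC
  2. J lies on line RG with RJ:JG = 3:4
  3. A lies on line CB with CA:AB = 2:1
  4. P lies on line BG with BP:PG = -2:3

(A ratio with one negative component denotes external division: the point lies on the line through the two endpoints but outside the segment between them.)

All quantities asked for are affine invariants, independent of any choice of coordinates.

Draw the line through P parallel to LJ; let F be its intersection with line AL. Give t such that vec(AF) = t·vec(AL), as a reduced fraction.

Set G = (0, 0), L = (1, 0), R = (0, 1), C = (5, -3); any affine frame gives the same invariant.
1. B is the intersection of line RG and line LC ⇒ B = (0, 3/4)
2. J lies on line RG with RJ:JG = 3:4 ⇒ J = (0, 4/7)
3. A lies on line CB with CA:AB = 2:1 ⇒ A = (5/3, -1/2)
4. P lies on line BG with BP:PG = -2:3 ⇒ P = (0, 9/4)
through P parallel to LJ: direction (-1, 4/7); meets AL at F = (-42/5, 141/20)
F = A + t·(L−A) with t = 151/10

t = 151/10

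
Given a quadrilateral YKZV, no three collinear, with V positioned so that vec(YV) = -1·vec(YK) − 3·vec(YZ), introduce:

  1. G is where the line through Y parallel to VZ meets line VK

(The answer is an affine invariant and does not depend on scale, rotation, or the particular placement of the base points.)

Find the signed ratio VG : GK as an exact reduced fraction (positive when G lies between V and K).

VG:GK = 1/4

Assign Y = (0, 0), K = (1, 0), Z = (0, 1), V = (-1, -3) — the answer is frame-independent, so this choice is without loss of generality.
1. G is where the line through Y parallel to VZ meets line VK ⇒ G = (-3/5, -12/5)
G = V + t·(K−V) with t = 1/5, so VG:GK = t:(1−t) = 1/5:4/5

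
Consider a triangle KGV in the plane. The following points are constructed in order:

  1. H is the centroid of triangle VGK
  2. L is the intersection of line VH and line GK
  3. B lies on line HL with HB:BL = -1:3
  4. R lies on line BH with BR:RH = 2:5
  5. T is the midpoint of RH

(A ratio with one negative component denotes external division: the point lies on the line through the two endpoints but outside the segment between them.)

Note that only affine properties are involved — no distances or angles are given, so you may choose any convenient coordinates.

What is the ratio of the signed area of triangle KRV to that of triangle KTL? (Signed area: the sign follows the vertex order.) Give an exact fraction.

[KRV]:[KTL] = -46/33

Set K = (0, 0), G = (1, 0), V = (0, 1); any affine frame gives the same invariant.
1. H is the centroid of triangle VGK ⇒ H = (1/3, 1/3)
2. L is the intersection of line VH and line GK ⇒ L = (1/2, 0)
3. B lies on line HL with HB:BL = -1:3 ⇒ B = (1/4, 1/2)
4. R lies on line BH with BR:RH = 2:5 ⇒ R = (23/84, 19/42)
5. T is the midpoint of RH ⇒ T = (17/56, 11/28)
2·[KRV] = 23/84, 2·[KTL] = -11/56
[KRV]:[KTL] = 23/84:-11/56 = -46/33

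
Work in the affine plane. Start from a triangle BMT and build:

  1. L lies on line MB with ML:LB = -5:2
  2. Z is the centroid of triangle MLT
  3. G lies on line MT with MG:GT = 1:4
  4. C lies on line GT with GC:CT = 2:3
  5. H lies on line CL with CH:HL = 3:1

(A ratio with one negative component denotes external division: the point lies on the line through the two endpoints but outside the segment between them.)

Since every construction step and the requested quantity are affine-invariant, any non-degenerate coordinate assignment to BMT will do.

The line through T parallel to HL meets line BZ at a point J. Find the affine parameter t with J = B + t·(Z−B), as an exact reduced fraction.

Set B = (0, 0), M = (1, 0), T = (0, 1); any affine frame gives the same invariant.
1. L lies on line MB with ML:LB = -5:2 ⇒ L = (-2/3, 0)
2. Z is the centroid of triangle MLT ⇒ Z = (1/9, 1/3)
3. G lies on line MT with MG:GT = 1:4 ⇒ G = (4/5, 1/5)
4. C lies on line GT with GC:CT = 2:3 ⇒ C = (12/25, 13/25)
5. H lies on line CL with CH:HL = 3:1 ⇒ H = (-19/50, 13/100)
through T parallel to HL: direction (-43/150, -13/100); meets BZ at J = (86/219, 86/73)
J = B + t·(Z−B) with t = 258/73

t = 258/73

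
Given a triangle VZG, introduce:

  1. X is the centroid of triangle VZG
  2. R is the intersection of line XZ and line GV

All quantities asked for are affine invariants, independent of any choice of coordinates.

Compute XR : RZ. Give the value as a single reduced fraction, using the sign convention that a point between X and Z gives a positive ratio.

XR:RZ = -1/3

Set V = (0, 0), Z = (1, 0), G = (0, 1); any affine frame gives the same invariant.
1. X is the centroid of triangle VZG ⇒ X = (1/3, 1/3)
2. R is the intersection of line XZ and line GV ⇒ R = (0, 1/2)
R = X + t·(Z−X) with t = -1/2, so XR:RZ = t:(1−t) = -1/2:3/2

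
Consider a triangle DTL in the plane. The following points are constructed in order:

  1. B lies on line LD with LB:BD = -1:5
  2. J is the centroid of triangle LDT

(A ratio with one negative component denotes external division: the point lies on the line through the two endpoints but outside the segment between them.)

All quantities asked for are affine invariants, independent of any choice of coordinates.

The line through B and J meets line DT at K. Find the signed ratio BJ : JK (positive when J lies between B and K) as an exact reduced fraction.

Work in coordinates with D = (0, 0), T = (1, 0), L = (0, 1).
1. B lies on line LD with LB:BD = -1:5 ⇒ B = (0, 5/4)
2. J is the centroid of triangle LDT ⇒ J = (1/3, 1/3)
line BJ meets DT at K = (5/11, 0)
J = B + t·(K−B) with t = 11/15, so BJ:JK = 11/15:4/15

BJ:JK = 11/4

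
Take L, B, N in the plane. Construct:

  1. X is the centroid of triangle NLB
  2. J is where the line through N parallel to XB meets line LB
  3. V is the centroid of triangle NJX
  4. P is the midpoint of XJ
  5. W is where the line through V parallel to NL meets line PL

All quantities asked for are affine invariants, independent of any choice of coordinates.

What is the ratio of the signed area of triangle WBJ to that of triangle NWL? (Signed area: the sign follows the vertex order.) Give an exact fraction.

Work in coordinates with L = (0, 0), B = (1, 0), N = (0, 1).
1. X is the centroid of triangle NLB ⇒ X = (1/3, 1/3)
2. J is where the line through N parallel to XB meets line LB ⇒ J = (2, 0)
3. V is the centroid of triangle NJX ⇒ V = (7/9, 4/9)
4. P is the midpoint of XJ ⇒ P = (7/6, 1/6)
5. W is where the line through V parallel to NL meets line PL ⇒ W = (7/9, 1/9)
2·[WBJ] = 1/9, 2·[NWL] = -7/9
[WBJ]:[NWL] = 1/9:-7/9 = -1/7

[WBJ]:[NWL] = -1/7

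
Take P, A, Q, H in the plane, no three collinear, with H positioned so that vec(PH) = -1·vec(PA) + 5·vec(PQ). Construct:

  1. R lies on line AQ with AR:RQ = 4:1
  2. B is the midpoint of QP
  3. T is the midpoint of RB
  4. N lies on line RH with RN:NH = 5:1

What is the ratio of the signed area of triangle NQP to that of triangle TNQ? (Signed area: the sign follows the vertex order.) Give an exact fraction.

Work in coordinates with P = (0, 0), A = (1, 0), Q = (0, 1), H = (-1, 5).
1. R lies on line AQ with AR:RQ = 4:1 ⇒ R = (1/5, 4/5)
2. B is the midpoint of QP ⇒ B = (0, 1/2)
3. T is the midpoint of RB ⇒ T = (1/10, 13/20)
4. N lies on line RH with RN:NH = 5:1 ⇒ N = (-4/5, 43/10)
2·[NQP] = -4/5, 2·[TNQ] = 1/20
[NQP]:[TNQ] = -4/5:1/20 = -16

[NQP]:[TNQ] = -16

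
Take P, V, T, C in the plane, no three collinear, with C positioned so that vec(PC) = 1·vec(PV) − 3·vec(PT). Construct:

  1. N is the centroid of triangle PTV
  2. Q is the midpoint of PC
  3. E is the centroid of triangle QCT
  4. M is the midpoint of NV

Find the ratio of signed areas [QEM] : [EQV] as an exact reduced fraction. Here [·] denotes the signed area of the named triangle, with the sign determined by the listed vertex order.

[QEM]:[EQV] = -1/3

Set P = (0, 0), V = (1, 0), T = (0, 1), C = (1, -3); any affine frame gives the same invariant.
1. N is the centroid of triangle PTV ⇒ N = (1/3, 1/3)
2. Q is the midpoint of PC ⇒ Q = (1/2, -3/2)
3. E is the centroid of triangle QCT ⇒ E = (1/2, -7/6)
4. M is the midpoint of NV ⇒ M = (2/3, 1/6)
2·[QEM] = -1/18, 2·[EQV] = 1/6
[QEM]:[EQV] = -1/18:1/6 = -1/3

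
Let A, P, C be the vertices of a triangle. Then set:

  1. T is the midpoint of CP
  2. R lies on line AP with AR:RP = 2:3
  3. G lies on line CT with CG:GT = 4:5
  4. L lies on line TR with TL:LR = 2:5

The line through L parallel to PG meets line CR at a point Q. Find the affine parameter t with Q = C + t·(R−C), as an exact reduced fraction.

Choose coordinates A = (0, 0), P = (1, 0), C = (0, 1).
1. T is the midpoint of CP ⇒ T = (1/2, 1/2)
2. R lies on line AP with AR:RP = 2:3 ⇒ R = (2/5, 0)
3. G lies on line CT with CG:GT = 4:5 ⇒ G = (2/9, 7/9)
4. L lies on line TR with TL:LR = 2:5 ⇒ L = (33/70, 5/14)
through L parallel to PG: direction (-7/9, 7/9); meets CR at Q = (4/35, 5/7)
Q = C + t·(R−C) with t = 2/7

t = 2/7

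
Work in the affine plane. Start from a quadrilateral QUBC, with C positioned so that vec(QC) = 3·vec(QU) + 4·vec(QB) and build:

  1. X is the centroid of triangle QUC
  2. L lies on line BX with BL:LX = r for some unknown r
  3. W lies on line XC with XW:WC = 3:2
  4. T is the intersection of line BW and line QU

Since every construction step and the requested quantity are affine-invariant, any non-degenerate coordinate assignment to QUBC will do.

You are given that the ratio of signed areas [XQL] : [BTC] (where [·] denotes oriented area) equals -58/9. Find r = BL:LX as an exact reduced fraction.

Assign Q = (0, 0), U = (1, 0), B = (0, 1), C = (3, 4) — the answer is frame-independent, so this choice is without loss of generality.
1. X is the centroid of triangle QUC ⇒ X = (4/3, 4/3)
2. With BL:LX = r, write λ = r/(r+1) so L = B + λ·(X−B); L is affine-linear in λ
3. W lies on line XC with XW:WC = 3:2 ⇒ W = (7/3, 44/15)
4. T is the intersection of line BW and line QU ⇒ T = (-35/29, 0)
Every point depending on L is an affine combination of L and λ-independent points, so each such coordinate is linear in λ; the λ² term in each signed area is a multiple of (X−B)×(X−B) = 0, so 2·[XQL] and 2·[BTC] are each linear in λ. Evaluating at λ=0 and λ=1:
  2·[XQL] = 4/3·λ − 4/3,   2·[BTC] = -18/29
So [XQL]:[BTC] = (4/3·λ − 4/3) / (-18/29). Setting this equal to -58/9:
  4/3·λ − 4/3 = -58/9·(-18/29)  ⇒  λ = 4
Then r = λ/(1−λ) = (4)/(-3) = -4/3. Check: with r = -4/3, L = (16/3, 7/3) and [XQL]:[BTC] = -58/9 as required.

r = -4/3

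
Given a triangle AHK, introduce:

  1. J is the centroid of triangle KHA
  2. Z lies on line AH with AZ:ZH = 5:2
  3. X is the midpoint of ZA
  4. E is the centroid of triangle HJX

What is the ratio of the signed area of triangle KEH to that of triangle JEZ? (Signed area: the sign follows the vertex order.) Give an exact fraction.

Set A = (0, 0), H = (1, 0), K = (0, 1); any affine frame gives the same invariant.
1. J is the centroid of triangle KHA ⇒ J = (1/3, 1/3)
2. Z lies on line AH with AZ:ZH = 5:2 ⇒ Z = (5/7, 0)
3. X is the midpoint of ZA ⇒ X = (5/14, 0)
4. E is the centroid of triangle HJX ⇒ E = (71/126, 1/9)
2·[KEH] = 41/126, 2·[JEZ] = 1/126
[KEH]:[JEZ] = 41/126:1/126 = 41

[KEH]:[JEZ] = 41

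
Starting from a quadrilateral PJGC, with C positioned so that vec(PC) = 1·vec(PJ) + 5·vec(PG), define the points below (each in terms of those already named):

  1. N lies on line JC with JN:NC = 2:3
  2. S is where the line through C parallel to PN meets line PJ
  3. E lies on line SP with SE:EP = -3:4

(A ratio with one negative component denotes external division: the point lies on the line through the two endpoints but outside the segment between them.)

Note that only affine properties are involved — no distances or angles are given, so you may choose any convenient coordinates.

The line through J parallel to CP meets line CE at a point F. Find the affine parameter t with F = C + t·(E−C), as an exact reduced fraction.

Work in coordinates with P = (0, 0), J = (1, 0), G = (0, 1), C = (1, 5).
1. N lies on line JC with JN:NC = 2:3 ⇒ N = (1, 2)
2. S is where the line through C parallel to PN meets line PJ ⇒ S = (-3/2, 0)
3. E lies on line SP with SE:EP = -3:4 ⇒ E = (-6, 0)
through J parallel to CP: direction (-1, -5); meets CE at F = (13/6, 35/6)
F = C + t·(E−C) with t = -1/6

t = -1/6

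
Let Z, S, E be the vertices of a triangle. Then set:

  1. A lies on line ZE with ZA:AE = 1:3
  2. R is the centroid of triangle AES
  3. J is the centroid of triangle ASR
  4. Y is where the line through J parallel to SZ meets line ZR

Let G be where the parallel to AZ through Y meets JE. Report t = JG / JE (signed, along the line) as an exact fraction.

Choose coordinates Z = (0, 0), S = (1, 0), E = (0, 1).
1. A lies on line ZE with ZA:AE = 1:3 ⇒ A = (0, 1/4)
2. R is the centroid of triangle AES ⇒ R = (1/3, 5/12)
3. J is the centroid of triangle ASR ⇒ J = (4/9, 2/9)
4. Y is where the line through J parallel to SZ meets line ZR ⇒ Y = (8/45, 2/9)
through Y parallel to AZ: direction (0, -1/4); meets JE at G = (8/45, 31/45)
G = J + t·(E−J) with t = 3/5

t = 3/5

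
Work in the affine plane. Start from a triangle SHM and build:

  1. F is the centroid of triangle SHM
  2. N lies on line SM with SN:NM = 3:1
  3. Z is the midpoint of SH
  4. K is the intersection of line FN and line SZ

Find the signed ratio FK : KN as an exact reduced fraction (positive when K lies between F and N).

FK:KN = -4/9

Work in coordinates with S = (0, 0), H = (1, 0), M = (0, 1).
1. F is the centroid of triangle SHM ⇒ F = (1/3, 1/3)
2. N lies on line SM with SN:NM = 3:1 ⇒ N = (0, 3/4)
3. Z is the midpoint of SH ⇒ Z = (1/2, 0)
4. K is the intersection of line FN and line SZ ⇒ K = (3/5, 0)
K = F + t·(N−F) with t = -4/5, so FK:KN = t:(1−t) = -4/5:9/5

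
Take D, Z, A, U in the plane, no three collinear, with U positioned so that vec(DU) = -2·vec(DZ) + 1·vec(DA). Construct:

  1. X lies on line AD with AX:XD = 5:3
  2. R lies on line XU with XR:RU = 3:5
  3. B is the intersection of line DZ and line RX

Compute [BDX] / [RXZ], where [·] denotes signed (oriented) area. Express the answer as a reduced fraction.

[BDX]:[RXZ] = 48/5

Work in coordinates with D = (0, 0), Z = (1, 0), A = (0, 1), U = (-2, 1).
1. X lies on line AD with AX:XD = 5:3 ⇒ X = (0, 3/8)
2. R lies on line XU with XR:RU = 3:5 ⇒ R = (-3/4, 39/64)
3. B is the intersection of line DZ and line RX ⇒ B = (6/5, 0)
2·[BDX] = -9/20, 2·[RXZ] = -3/64
[BDX]:[RXZ] = -9/20:-3/64 = 48/5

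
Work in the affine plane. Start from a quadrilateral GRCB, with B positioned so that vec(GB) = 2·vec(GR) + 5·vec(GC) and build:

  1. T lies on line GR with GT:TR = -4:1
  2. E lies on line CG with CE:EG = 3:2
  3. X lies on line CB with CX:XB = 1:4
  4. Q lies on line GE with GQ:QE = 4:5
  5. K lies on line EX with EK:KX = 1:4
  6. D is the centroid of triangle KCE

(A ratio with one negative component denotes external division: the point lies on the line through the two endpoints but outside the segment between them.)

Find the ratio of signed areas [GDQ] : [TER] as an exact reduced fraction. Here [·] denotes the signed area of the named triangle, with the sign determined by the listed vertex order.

Assign G = (0, 0), R = (1, 0), C = (0, 1), B = (2, 5) — the answer is frame-independent, so this choice is without loss of generality.
1. T lies on line GR with GT:TR = -4:1 ⇒ T = (4/3, 0)
2. E lies on line CG with CE:EG = 3:2 ⇒ E = (0, 2/5)
3. X lies on line CB with CX:XB = 1:4 ⇒ X = (2/5, 9/5)
4. Q lies on line GE with GQ:QE = 4:5 ⇒ Q = (0, 8/45)
5. K lies on line EX with EK:KX = 1:4 ⇒ K = (2/25, 17/25)
6. D is the centroid of triangle KCE ⇒ D = (2/75, 52/75)
2·[GDQ] = 16/3375, 2·[TER] = 2/15
[GDQ]:[TER] = 16/3375:2/15 = 8/225

[GDQ]:[TER] = 8/225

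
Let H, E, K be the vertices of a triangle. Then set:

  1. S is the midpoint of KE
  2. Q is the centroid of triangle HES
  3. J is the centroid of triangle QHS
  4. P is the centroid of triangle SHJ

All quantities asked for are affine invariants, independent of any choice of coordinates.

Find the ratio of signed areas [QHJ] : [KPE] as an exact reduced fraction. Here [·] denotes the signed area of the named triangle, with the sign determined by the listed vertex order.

Assign H = (0, 0), E = (1, 0), K = (0, 1) — the answer is frame-independent, so this choice is without loss of generality.
1. S is the midpoint of KE ⇒ S = (1/2, 1/2)
2. Q is the centroid of triangle HES ⇒ Q = (1/2, 1/6)
3. J is the centroid of triangle QHS ⇒ J = (1/3, 2/9)
4. P is the centroid of triangle SHJ ⇒ P = (5/18, 13/54)
2·[QHJ] = -1/18, 2·[KPE] = 13/27
[QHJ]:[KPE] = -1/18:13/27 = -3/26

[QHJ]:[KPE] = -3/26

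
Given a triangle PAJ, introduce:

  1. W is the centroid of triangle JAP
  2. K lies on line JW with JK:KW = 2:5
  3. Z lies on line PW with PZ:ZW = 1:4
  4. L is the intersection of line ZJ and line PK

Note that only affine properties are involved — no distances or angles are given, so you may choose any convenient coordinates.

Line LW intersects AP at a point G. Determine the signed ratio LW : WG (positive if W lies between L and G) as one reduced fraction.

LW:WG = 2/15

Set P = (0, 0), A = (1, 0), J = (0, 1); any affine frame gives the same invariant.
1. W is the centroid of triangle JAP ⇒ W = (1/3, 1/3)
2. K lies on line JW with JK:KW = 2:5 ⇒ K = (2/21, 17/21)
3. Z lies on line PW with PZ:ZW = 1:4 ⇒ Z = (1/15, 1/15)
4. L is the intersection of line ZJ and line PK ⇒ L = (2/45, 17/45)
line LW meets AP at G = (5/2, 0)
W = L + t·(G−L) with t = 2/17, so LW:WG = 2/17:15/17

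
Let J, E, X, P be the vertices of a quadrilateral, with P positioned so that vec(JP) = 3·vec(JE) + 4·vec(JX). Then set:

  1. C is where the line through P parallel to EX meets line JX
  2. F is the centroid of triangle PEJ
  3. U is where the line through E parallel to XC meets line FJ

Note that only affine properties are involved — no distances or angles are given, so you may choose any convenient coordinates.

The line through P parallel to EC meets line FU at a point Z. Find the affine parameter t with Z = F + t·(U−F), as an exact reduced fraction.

Set J = (0, 0), E = (1, 0), X = (0, 1), P = (3, 4); any affine frame gives the same invariant.
1. C is where the line through P parallel to EX meets line JX ⇒ C = (0, 7)
2. F is the centroid of triangle PEJ ⇒ F = (4/3, 4/3)
3. U is where the line through E parallel to XC meets line FJ ⇒ U = (1, 1)
through P parallel to EC: direction (-1, 7); meets FU at Z = (25/8, 25/8)
Z = F + t·(U−F) with t = -43/8

t = -43/8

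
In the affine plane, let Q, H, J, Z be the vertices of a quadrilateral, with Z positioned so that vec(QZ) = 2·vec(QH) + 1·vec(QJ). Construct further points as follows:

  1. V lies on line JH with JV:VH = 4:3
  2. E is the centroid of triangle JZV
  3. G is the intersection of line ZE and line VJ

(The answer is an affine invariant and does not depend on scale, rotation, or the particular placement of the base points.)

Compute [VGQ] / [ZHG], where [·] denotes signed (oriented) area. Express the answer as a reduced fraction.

[VGQ]:[ZHG] = -1/5

Choose coordinates Q = (0, 0), H = (1, 0), J = (0, 1), Z = (2, 1).
1. V lies on line JH with JV:VH = 4:3 ⇒ V = (4/7, 3/7)
2. E is the centroid of triangle JZV ⇒ E = (6/7, 17/21)
3. G is the intersection of line ZE and line VJ ⇒ G = (2/7, 5/7)
2·[VGQ] = 2/7, 2·[ZHG] = -10/7
[VGQ]:[ZHG] = 2/7:-10/7 = -1/5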